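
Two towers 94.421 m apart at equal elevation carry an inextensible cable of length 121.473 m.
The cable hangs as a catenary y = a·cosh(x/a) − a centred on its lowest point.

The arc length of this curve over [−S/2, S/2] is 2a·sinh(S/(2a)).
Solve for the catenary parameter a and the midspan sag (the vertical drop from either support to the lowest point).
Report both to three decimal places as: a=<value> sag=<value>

a=37.463 sag=33.898

seed: a₀ = √(S³/(24(L−S))) = √(94.421³/(24·27.052)) = 36.007883
iter 1: u=1.311116  f(a)=+2.423e+00  f'(a)=-1.777e+00  a ← 36.007883 − (+2.423e+00/-1.777e+00) = 37.371033
iter 2: u=1.263291  f(a)=+1.444e-01  f'(a)=-1.571e+00  a ← 37.371033 − (+1.444e-01/-1.571e+00) = 37.462918
iter 3: u=1.260193  f(a)=+5.845e-04  f'(a)=-1.558e+00  a ← 37.462918 − (+5.845e-04/-1.558e+00) = 37.463293
iter 4: u=1.260180  f(a)=+9.668e-09  f'(a)=-1.558e+00  a ← 37.463293 − (+9.668e-09/-1.558e+00) = 37.463293
iter 5: u=1.260180  f(a)=+0.000e+00  f'(a)=-1.558e+00  a ← 37.463293 − (+0.000e+00/-1.558e+00) = 37.463293
converged: |Δa| < 1e-12 after 5 iterations
sag = a·(cosh(S/(2a)) − 1) = 37.463293·(cosh(1.260180) − 1) = 33.897906
T_max/T_min = cosh(S/(2a)) = 1.904830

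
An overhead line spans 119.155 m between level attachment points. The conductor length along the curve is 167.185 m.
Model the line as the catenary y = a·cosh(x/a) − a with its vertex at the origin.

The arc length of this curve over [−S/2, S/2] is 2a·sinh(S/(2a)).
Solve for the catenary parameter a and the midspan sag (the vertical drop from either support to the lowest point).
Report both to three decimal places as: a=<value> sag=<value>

a=40.440 sag=52.421

seed: a₀ = √(S³/(24(L−S))) = √(119.155³/(24·48.030)) = 38.309501
iter 1: u=1.555163  f(a)=+6.154e+00  f'(a)=-3.169e+00  a ← 38.309501 − (+6.154e+00/-3.169e+00) = 40.251632
iter 2: u=1.480126  f(a)=+4.989e-01  f'(a)=-2.674e+00  a ← 40.251632 − (+4.989e-01/-2.674e+00) = 40.438226
iter 3: u=1.473297  f(a)=+3.919e-03  f'(a)=-2.632e+00  a ← 40.438226 − (+3.919e-03/-2.632e+00) = 40.439715
iter 4: u=1.473242  f(a)=+2.460e-07  f'(a)=-2.632e+00  a ← 40.439715 − (+2.460e-07/-2.632e+00) = 40.439715
iter 5: u=1.473242  f(a)=+2.842e-14  f'(a)=-2.632e+00  a ← 40.439715 − (+2.842e-14/-2.632e+00) = 40.439715
converged: |Δa| < 1e-12 after 5 iterations
sag = a·(cosh(S/(2a)) − 1) = 40.439715·(cosh(1.473242) − 1) = 52.420807
T_max/T_min = cosh(S/(2a)) = 2.296270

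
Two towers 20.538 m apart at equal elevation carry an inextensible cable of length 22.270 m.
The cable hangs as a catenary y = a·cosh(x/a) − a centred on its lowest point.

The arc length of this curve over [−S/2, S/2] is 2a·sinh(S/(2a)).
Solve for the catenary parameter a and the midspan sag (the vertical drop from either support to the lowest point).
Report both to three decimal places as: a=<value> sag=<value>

seed: a₀ = √(S³/(24(L−S))) = √(20.538³/(24·1.732)) = 14.436359
iter 1: u=0.711329  f(a)=+4.435e-02  f'(a)=-2.523e-01  a ← 14.436359 − (+4.435e-02/-2.523e-01) = 14.612134
iter 2: u=0.702772  f(a)=+8.230e-04  f'(a)=-2.430e-01  a ← 14.612134 − (+8.230e-04/-2.430e-01) = 14.615520
iter 3: u=0.702609  f(a)=+2.953e-07  f'(a)=-2.429e-01  a ← 14.615520 − (+2.953e-07/-2.429e-01) = 14.615522
iter 4: u=0.702609  f(a)=+4.263e-14  f'(a)=-2.429e-01  a ← 14.615522 − (+4.263e-14/-2.429e-01) = 14.615522
converged: |Δa| < 1e-12 after 4 iterations
sag = a·(cosh(S/(2a)) − 1) = 14.615522·(cosh(0.702609) − 1) = 3.758419
T_max/T_min = cosh(S/(2a)) = 1.257153

a=14.616 sag=3.758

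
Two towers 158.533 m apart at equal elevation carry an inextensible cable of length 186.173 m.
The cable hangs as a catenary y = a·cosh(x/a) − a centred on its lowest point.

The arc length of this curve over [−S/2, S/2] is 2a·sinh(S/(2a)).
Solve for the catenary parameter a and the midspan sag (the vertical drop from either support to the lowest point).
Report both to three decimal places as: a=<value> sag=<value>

a=79.451 sag=42.932

seed: a₀ = √(S³/(24(L−S))) = √(158.533³/(24·27.640)) = 77.500566
iter 1: u=1.022786  f(a)=+1.482e+00  f'(a)=-7.907e-01  a ← 77.500566 − (+1.482e+00/-7.907e-01) = 79.375048
iter 2: u=0.998632  f(a)=+5.548e-02  f'(a)=-7.325e-01  a ← 79.375048 − (+5.548e-02/-7.325e-01) = 79.450784
iter 3: u=0.997681  f(a)=+8.442e-05  f'(a)=-7.303e-01  a ← 79.450784 − (+8.442e-05/-7.303e-01) = 79.450899
iter 4: u=0.997679  f(a)=+1.962e-10  f'(a)=-7.303e-01  a ← 79.450899 − (+1.962e-10/-7.303e-01) = 79.450899
iter 5: u=0.997679  f(a)=+0.000e+00  f'(a)=-7.303e-01  a ← 79.450899 − (+0.000e+00/-7.303e-01) = 79.450899
converged: |Δa| < 1e-12 after 5 iterations
sag = a·(cosh(S/(2a)) − 1) = 79.450899·(cosh(0.997679) − 1) = 42.931869
T_max/T_min = cosh(S/(2a)) = 1.540357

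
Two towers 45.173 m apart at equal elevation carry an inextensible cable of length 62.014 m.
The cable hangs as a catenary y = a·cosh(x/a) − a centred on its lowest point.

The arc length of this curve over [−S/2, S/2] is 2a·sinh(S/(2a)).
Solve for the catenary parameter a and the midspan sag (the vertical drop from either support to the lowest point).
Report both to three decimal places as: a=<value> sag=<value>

a=15.883 sag=18.955

seed: a₀ = √(S³/(24(L−S))) = √(45.173³/(24·16.841)) = 15.101804
iter 1: u=1.495616  f(a)=+1.987e+00  f'(a)=-2.771e+00  a ← 15.101804 − (+1.987e+00/-2.771e+00) = 15.818951
iter 2: u=1.427813  f(a)=+1.503e-01  f'(a)=-2.366e+00  a ← 15.818951 − (+1.503e-01/-2.366e+00) = 15.882478
iter 3: u=1.422102  f(a)=+1.016e-03  f'(a)=-2.334e+00  a ← 15.882478 − (+1.016e-03/-2.334e+00) = 15.882913
iter 4: u=1.422063  f(a)=+4.706e-08  f'(a)=-2.334e+00  a ← 15.882913 − (+4.706e-08/-2.334e+00) = 15.882913
iter 5: u=1.422063  f(a)=+7.105e-15  f'(a)=-2.334e+00  a ← 15.882913 − (+7.105e-15/-2.334e+00) = 15.882913
converged: |Δa| < 1e-12 after 5 iterations
sag = a·(cosh(S/(2a)) − 1) = 15.882913·(cosh(1.422063) − 1) = 18.955299
T_max/T_min = cosh(S/(2a)) = 2.193440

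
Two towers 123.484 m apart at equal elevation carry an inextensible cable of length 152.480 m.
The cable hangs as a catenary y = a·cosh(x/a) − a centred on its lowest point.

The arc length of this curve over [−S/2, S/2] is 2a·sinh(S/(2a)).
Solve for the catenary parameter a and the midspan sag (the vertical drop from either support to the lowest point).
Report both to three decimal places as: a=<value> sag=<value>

seed: a₀ = √(S³/(24(L−S))) = √(123.484³/(24·28.996)) = 52.016529
iter 1: u=1.186969  f(a)=+2.112e+00  f'(a)=-1.280e+00  a ← 52.016529 − (+2.112e+00/-1.280e+00) = 53.666832
iter 2: u=1.150468  f(a)=+1.047e-01  f'(a)=-1.156e+00  a ← 53.666832 − (+1.047e-01/-1.156e+00) = 53.757402
iter 3: u=1.148530  f(a)=+2.869e-04  f'(a)=-1.150e+00  a ← 53.757402 − (+2.869e-04/-1.150e+00) = 53.757651
iter 4: u=1.148525  f(a)=+2.167e-09  f'(a)=-1.150e+00  a ← 53.757651 − (+2.167e-09/-1.150e+00) = 53.757651
iter 5: u=1.148525  f(a)=-2.842e-14  f'(a)=-1.150e+00  a ← 53.757651 − (-2.842e-14/-1.150e+00) = 53.757651
converged: |Δa| < 1e-12 after 5 iterations
sag = a·(cosh(S/(2a)) − 1) = 53.757651·(cosh(1.148525) − 1) = 39.529125
T_max/T_min = cosh(S/(2a)) = 1.735321

a=53.758 sag=39.529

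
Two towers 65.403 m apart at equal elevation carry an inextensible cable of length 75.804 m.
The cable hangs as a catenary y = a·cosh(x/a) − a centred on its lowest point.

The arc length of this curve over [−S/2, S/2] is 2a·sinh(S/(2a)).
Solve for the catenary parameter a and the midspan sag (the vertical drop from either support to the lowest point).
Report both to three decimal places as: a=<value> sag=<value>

a=34.248 sag=16.835

seed: a₀ = √(S³/(24(L−S))) = √(65.403³/(24·10.401)) = 33.477524
iter 1: u=0.976820  f(a)=+5.076e-01  f'(a)=-6.827e-01  a ← 33.477524 − (+5.076e-01/-6.827e-01) = 34.221086
iter 2: u=0.955595  f(a)=+1.741e-02  f'(a)=-6.366e-01  a ← 34.221086 − (+1.741e-02/-6.366e-01) = 34.248427
iter 3: u=0.954832  f(a)=+2.207e-05  f'(a)=-6.350e-01  a ← 34.248427 − (+2.207e-05/-6.350e-01) = 34.248461
iter 4: u=0.954831  f(a)=+3.558e-11  f'(a)=-6.350e-01  a ← 34.248461 − (+3.558e-11/-6.350e-01) = 34.248461
iter 5: u=0.954831  f(a)=+1.421e-14  f'(a)=-6.350e-01  a ← 34.248461 − (+1.421e-14/-6.350e-01) = 34.248461
converged: |Δa| < 1e-12 after 5 iterations
sag = a·(cosh(S/(2a)) − 1) = 34.248461·(cosh(0.954831) − 1) = 16.834987
T_max/T_min = cosh(S/(2a)) = 1.491555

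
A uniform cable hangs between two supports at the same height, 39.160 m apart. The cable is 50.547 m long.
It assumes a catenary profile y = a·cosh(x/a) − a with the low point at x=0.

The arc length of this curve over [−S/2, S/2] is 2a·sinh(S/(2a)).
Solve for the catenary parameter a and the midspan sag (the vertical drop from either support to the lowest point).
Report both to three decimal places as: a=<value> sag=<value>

a=15.431 sag=14.181

seed: a₀ = √(S³/(24(L−S))) = √(39.160³/(24·11.387)) = 14.823602
iter 1: u=1.320867  f(a)=+1.036e+00  f'(a)=-1.822e+00  a ← 14.823602 − (+1.036e+00/-1.822e+00) = 15.392114
iter 2: u=1.272080  f(a)=+6.256e-02  f'(a)=-1.608e+00  a ← 15.392114 − (+6.256e-02/-1.608e+00) = 15.431028
iter 3: u=1.268872  f(a)=+2.607e-04  f'(a)=-1.594e+00  a ← 15.431028 − (+2.607e-04/-1.594e+00) = 15.431191
iter 4: u=1.268859  f(a)=+4.571e-09  f'(a)=-1.594e+00  a ← 15.431191 − (+4.571e-09/-1.594e+00) = 15.431191
iter 5: u=1.268859  f(a)=+0.000e+00  f'(a)=-1.594e+00  a ← 15.431191 − (+0.000e+00/-1.594e+00) = 15.431191
converged: |Δa| < 1e-12 after 5 iterations
sag = a·(cosh(S/(2a)) − 1) = 15.431191·(cosh(1.268859) − 1) = 14.180824
T_max/T_min = cosh(S/(2a)) = 1.918971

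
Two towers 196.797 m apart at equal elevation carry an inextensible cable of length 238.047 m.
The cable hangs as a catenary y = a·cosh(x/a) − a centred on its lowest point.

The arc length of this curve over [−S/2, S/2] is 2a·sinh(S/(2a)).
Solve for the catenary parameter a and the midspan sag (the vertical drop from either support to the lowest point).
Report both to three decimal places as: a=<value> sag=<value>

seed: a₀ = √(S³/(24(L−S))) = √(196.797³/(24·41.250)) = 87.742522
iter 1: u=1.121446  f(a)=+2.673e+00  f'(a)=-1.064e+00  a ← 87.742522 − (+2.673e+00/-1.064e+00) = 90.254820
iter 2: u=1.090230  f(a)=+1.191e-01  f'(a)=-9.710e-01  a ← 90.254820 − (+1.191e-01/-9.710e-01) = 90.377470
iter 3: u=1.088750  f(a)=+2.609e-04  f'(a)=-9.668e-01  a ← 90.377470 − (+2.609e-04/-9.668e-01) = 90.377740
iter 4: u=1.088747  f(a)=+1.258e-09  f'(a)=-9.668e-01  a ← 90.377740 − (+1.258e-09/-9.668e-01) = 90.377740
iter 5: u=1.088747  f(a)=+0.000e+00  f'(a)=-9.668e-01  a ← 90.377740 − (+0.000e+00/-9.668e-01) = 90.377740
converged: |Δa| < 1e-12 after 5 iterations
sag = a·(cosh(S/(2a)) − 1) = 90.377740·(cosh(1.088747) − 1) = 59.070343
T_max/T_min = cosh(S/(2a)) = 1.653594

a=90.378 sag=59.070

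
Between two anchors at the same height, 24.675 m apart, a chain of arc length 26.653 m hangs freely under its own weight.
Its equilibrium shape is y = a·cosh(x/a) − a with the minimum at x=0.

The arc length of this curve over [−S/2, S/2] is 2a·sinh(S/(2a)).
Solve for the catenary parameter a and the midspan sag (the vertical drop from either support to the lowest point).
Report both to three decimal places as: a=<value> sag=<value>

a=18.000 sag=4.396

seed: a₀ = √(S³/(24(L−S))) = √(24.675³/(24·1.978)) = 17.789633
iter 1: u=0.693522  f(a)=+4.812e-02  f'(a)=-2.333e-01  a ← 17.789633 − (+4.812e-02/-2.333e-01) = 17.995913
iter 2: u=0.685572  f(a)=+8.497e-04  f'(a)=-2.251e-01  a ← 17.995913 − (+8.497e-04/-2.251e-01) = 17.999688
iter 3: u=0.685429  f(a)=+2.756e-07  f'(a)=-2.249e-01  a ← 17.999688 − (+2.756e-07/-2.249e-01) = 17.999690
iter 4: u=0.685428  f(a)=+2.487e-14  f'(a)=-2.249e-01  a ← 17.999690 − (+2.487e-14/-2.249e-01) = 17.999690
converged: |Δa| < 1e-12 after 4 iterations
sag = a·(cosh(S/(2a)) − 1) = 17.999690·(cosh(0.685428) − 1) = 4.396391
T_max/T_min = cosh(S/(2a)) = 1.244248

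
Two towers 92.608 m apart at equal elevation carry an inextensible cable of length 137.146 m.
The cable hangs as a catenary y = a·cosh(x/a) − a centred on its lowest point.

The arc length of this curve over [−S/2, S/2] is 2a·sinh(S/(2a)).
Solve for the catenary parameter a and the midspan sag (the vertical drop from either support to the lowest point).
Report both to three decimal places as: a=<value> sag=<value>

seed: a₀ = √(S³/(24(L−S))) = √(92.608³/(24·44.538)) = 27.258489
iter 1: u=1.698700  f(a)=+6.886e+00  f'(a)=-4.313e+00  a ← 27.258489 − (+6.886e+00/-4.313e+00) = 28.854833
iter 2: u=1.604722  f(a)=+6.512e-01  f'(a)=-3.533e+00  a ← 28.854833 − (+6.512e-01/-3.533e+00) = 29.039166
iter 3: u=1.594536  f(a)=+7.168e-03  f'(a)=-3.455e+00  a ← 29.039166 − (+7.168e-03/-3.455e+00) = 29.041241
iter 4: u=1.594422  f(a)=+8.897e-07  f'(a)=-3.455e+00  a ← 29.041241 − (+8.897e-07/-3.455e+00) = 29.041241
iter 5: u=1.594422  f(a)=+0.000e+00  f'(a)=-3.455e+00  a ← 29.041241 − (+0.000e+00/-3.455e+00) = 29.041241
converged: |Δa| < 1e-12 after 5 iterations
sag = a·(cosh(S/(2a)) − 1) = 29.041241·(cosh(1.594422) − 1) = 45.427880
T_max/T_min = cosh(S/(2a)) = 2.564254

a=29.041 sag=45.428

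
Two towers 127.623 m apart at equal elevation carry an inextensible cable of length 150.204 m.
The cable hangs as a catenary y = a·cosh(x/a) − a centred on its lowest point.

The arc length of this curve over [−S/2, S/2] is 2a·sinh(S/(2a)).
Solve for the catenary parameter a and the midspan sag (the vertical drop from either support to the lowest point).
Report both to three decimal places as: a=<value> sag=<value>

a=63.513 sag=34.845

seed: a₀ = √(S³/(24(L−S))) = √(127.623³/(24·22.581)) = 61.932159
iter 1: u=1.030345  f(a)=+1.229e+00  f'(a)=-8.096e-01  a ← 61.932159 − (+1.229e+00/-8.096e-01) = 63.450589
iter 2: u=1.005688  f(a)=+4.666e-02  f'(a)=-7.492e-01  a ← 63.450589 − (+4.666e-02/-7.492e-01) = 63.512873
iter 3: u=1.004702  f(a)=+7.311e-05  f'(a)=-7.469e-01  a ← 63.512873 − (+7.311e-05/-7.469e-01) = 63.512971
iter 4: u=1.004700  f(a)=+1.801e-10  f'(a)=-7.469e-01  a ← 63.512971 − (+1.801e-10/-7.469e-01) = 63.512971
iter 5: u=1.004700  f(a)=+2.842e-14  f'(a)=-7.469e-01  a ← 63.512971 − (+2.842e-14/-7.469e-01) = 63.512971
converged: |Δa| < 1e-12 after 5 iterations
sag = a·(cosh(S/(2a)) − 1) = 63.512971·(cosh(1.004700) − 1) = 34.844580
T_max/T_min = cosh(S/(2a)) = 1.548621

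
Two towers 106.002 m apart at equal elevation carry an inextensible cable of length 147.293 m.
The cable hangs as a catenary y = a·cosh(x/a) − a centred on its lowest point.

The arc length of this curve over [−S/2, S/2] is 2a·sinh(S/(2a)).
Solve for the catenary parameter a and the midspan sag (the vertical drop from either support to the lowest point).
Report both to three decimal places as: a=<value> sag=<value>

a=36.536 sag=45.675

seed: a₀ = √(S³/(24(L−S))) = √(106.002³/(24·41.291)) = 34.668717
iter 1: u=1.528785  f(a)=+5.103e+00  f'(a)=-2.987e+00  a ← 34.668717 − (+5.103e+00/-2.987e+00) = 36.376834
iter 2: u=1.456999  f(a)=+4.014e-01  f'(a)=-2.534e+00  a ← 36.376834 − (+4.014e-01/-2.534e+00) = 36.535206
iter 3: u=1.450683  f(a)=+2.952e-03  f'(a)=-2.497e+00  a ← 36.535206 − (+2.952e-03/-2.497e+00) = 36.536388
iter 4: u=1.450636  f(a)=+1.622e-07  f'(a)=-2.497e+00  a ← 36.536388 − (+1.622e-07/-2.497e+00) = 36.536388
iter 5: u=1.450636  f(a)=+2.842e-14  f'(a)=-2.497e+00  a ← 36.536388 − (+2.842e-14/-2.497e+00) = 36.536388
converged: |Δa| < 1e-12 after 5 iterations
sag = a·(cosh(S/(2a)) − 1) = 36.536388·(cosh(1.450636) − 1) = 45.675014
T_max/T_min = cosh(S/(2a)) = 2.250124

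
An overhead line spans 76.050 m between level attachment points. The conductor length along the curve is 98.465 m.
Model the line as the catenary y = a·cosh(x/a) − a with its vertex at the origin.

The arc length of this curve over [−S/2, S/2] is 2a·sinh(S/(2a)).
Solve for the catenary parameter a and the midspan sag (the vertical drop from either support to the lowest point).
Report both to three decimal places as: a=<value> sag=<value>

a=29.781 sag=27.758

seed: a₀ = √(S³/(24(L−S))) = √(76.050³/(24·22.415)) = 28.593929
iter 1: u=1.329828  f(a)=+2.068e+00  f'(a)=-1.863e+00  a ← 28.593929 − (+2.068e+00/-1.863e+00) = 29.703606
iter 2: u=1.280148  f(a)=+1.264e-01  f'(a)=-1.642e+00  a ← 29.703606 − (+1.264e-01/-1.642e+00) = 29.780633
iter 3: u=1.276837  f(a)=+5.411e-04  f'(a)=-1.628e+00  a ← 29.780633 − (+5.411e-04/-1.628e+00) = 29.780965
iter 4: u=1.276822  f(a)=+1.000e-08  f'(a)=-1.628e+00  a ← 29.780965 − (+1.000e-08/-1.628e+00) = 29.780965
iter 5: u=1.276822  f(a)=-1.421e-14  f'(a)=-1.628e+00  a ← 29.780965 − (-1.421e-14/-1.628e+00) = 29.780965
converged: |Δa| < 1e-12 after 5 iterations
sag = a·(cosh(S/(2a)) − 1) = 29.780965·(cosh(1.276822) − 1) = 27.758108
T_max/T_min = cosh(S/(2a)) = 1.932076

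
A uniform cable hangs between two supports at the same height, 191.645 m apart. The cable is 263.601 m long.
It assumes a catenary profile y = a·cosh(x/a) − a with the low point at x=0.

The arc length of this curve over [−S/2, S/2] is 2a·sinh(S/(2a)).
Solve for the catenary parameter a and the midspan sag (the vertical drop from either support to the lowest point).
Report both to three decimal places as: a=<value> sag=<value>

seed: a₀ = √(S³/(24(L−S))) = √(191.645³/(24·71.956)) = 63.842092
iter 1: u=1.500930  f(a)=+8.554e+00  f'(a)=-2.805e+00  a ← 63.842092 − (+8.554e+00/-2.805e+00) = 66.891964
iter 2: u=1.432496  f(a)=+6.511e-01  f'(a)=-2.392e+00  a ← 66.891964 − (+6.511e-01/-2.392e+00) = 67.164129
iter 3: u=1.426692  f(a)=+4.461e-03  f'(a)=-2.360e+00  a ← 67.164129 − (+4.461e-03/-2.360e+00) = 67.166020
iter 4: u=1.426651  f(a)=+2.125e-07  f'(a)=-2.360e+00  a ← 67.166020 − (+2.125e-07/-2.360e+00) = 67.166020
iter 5: u=1.426651  f(a)=+0.000e+00  f'(a)=-2.360e+00  a ← 67.166020 − (+0.000e+00/-2.360e+00) = 67.166020
converged: |Δa| < 1e-12 after 5 iterations
sag = a·(cosh(S/(2a)) − 1) = 67.166020·(cosh(1.426651) − 1) = 80.761821
T_max/T_min = cosh(S/(2a)) = 2.202421

a=67.166 sag=80.762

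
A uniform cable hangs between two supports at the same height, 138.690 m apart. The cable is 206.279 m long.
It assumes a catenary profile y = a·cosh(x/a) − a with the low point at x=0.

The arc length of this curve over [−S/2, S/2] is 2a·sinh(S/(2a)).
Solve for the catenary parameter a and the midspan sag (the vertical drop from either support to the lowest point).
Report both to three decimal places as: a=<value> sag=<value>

seed: a₀ = √(S³/(24(L−S))) = √(138.690³/(24·67.589)) = 40.553103
iter 1: u=1.709980  f(a)=+1.060e+01  f'(a)=-4.416e+00  a ← 40.553103 − (+1.060e+01/-4.416e+00) = 42.953331
iter 2: u=1.614427  f(a)=+1.014e+00  f'(a)=-3.608e+00  a ← 42.953331 − (+1.014e+00/-3.608e+00) = 43.234340
iter 3: u=1.603933  f(a)=+1.144e-02  f'(a)=-3.527e+00  a ← 43.234340 − (+1.144e-02/-3.527e+00) = 43.237585
iter 4: u=1.603813  f(a)=+1.494e-06  f'(a)=-3.526e+00  a ← 43.237585 − (+1.494e-06/-3.526e+00) = 43.237585
iter 5: u=1.603813  f(a)=+2.842e-14  f'(a)=-3.526e+00  a ← 43.237585 − (+2.842e-14/-3.526e+00) = 43.237585
converged: |Δa| < 1e-12 after 5 iterations
sag = a·(cosh(S/(2a)) − 1) = 43.237585·(cosh(1.603813) − 1) = 68.598211
T_max/T_min = cosh(S/(2a)) = 2.586541

a=43.238 sag=68.598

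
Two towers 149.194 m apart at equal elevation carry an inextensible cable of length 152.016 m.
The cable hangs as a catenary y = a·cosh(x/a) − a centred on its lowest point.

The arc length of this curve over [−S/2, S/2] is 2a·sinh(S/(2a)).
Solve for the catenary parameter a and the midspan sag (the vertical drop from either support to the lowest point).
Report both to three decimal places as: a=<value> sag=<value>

a=222.059 sag=12.648

seed: a₀ = √(S³/(24(L−S))) = √(149.194³/(24·2.822)) = 221.433289
iter 1: u=0.336882  f(a)=+1.606e-02  f'(a)=-2.578e-02  a ← 221.433289 − (+1.606e-02/-2.578e-02) = 222.056153
iter 2: u=0.335938  f(a)=+6.800e-05  f'(a)=-2.556e-02  a ← 222.056153 − (+6.800e-05/-2.556e-02) = 222.058813
iter 3: u=0.335934  f(a)=+1.231e-09  f'(a)=-2.556e-02  a ← 222.058813 − (+1.231e-09/-2.556e-02) = 222.058813
iter 4: u=0.335934  f(a)=+0.000e+00  f'(a)=-2.556e-02  a ← 222.058813 − (+0.000e+00/-2.556e-02) = 222.058813
converged: |Δa| < 1e-12 after 4 iterations
sag = a·(cosh(S/(2a)) − 1) = 222.058813·(cosh(0.335934) − 1) = 12.648095
T_max/T_min = cosh(S/(2a)) = 1.056958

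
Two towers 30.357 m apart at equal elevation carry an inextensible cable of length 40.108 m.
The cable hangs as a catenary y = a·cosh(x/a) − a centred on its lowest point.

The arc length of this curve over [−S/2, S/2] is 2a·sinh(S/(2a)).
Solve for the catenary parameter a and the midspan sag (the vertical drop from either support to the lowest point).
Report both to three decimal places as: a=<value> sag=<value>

seed: a₀ = √(S³/(24(L−S))) = √(30.357³/(24·9.751)) = 10.933471
iter 1: u=1.388260  f(a)=+9.839e-01  f'(a)=-2.152e+00  a ← 10.933471 − (+9.839e-01/-2.152e+00) = 11.390691
iter 2: u=1.332536  f(a)=+6.509e-02  f'(a)=-1.876e+00  a ← 11.390691 − (+6.509e-02/-1.876e+00) = 11.425387
iter 3: u=1.328489  f(a)=+3.294e-04  f'(a)=-1.857e+00  a ← 11.425387 − (+3.294e-04/-1.857e+00) = 11.425565
iter 4: u=1.328468  f(a)=+8.532e-09  f'(a)=-1.857e+00  a ← 11.425565 − (+8.532e-09/-1.857e+00) = 11.425565
iter 5: u=1.328468  f(a)=+0.000e+00  f'(a)=-1.857e+00  a ← 11.425565 − (+0.000e+00/-1.857e+00) = 11.425565
converged: |Δa| < 1e-12 after 5 iterations
sag = a·(cosh(S/(2a)) − 1) = 11.425565·(cosh(1.328468) − 1) = 11.654870
T_max/T_min = cosh(S/(2a)) = 2.020069

a=11.426 sag=11.655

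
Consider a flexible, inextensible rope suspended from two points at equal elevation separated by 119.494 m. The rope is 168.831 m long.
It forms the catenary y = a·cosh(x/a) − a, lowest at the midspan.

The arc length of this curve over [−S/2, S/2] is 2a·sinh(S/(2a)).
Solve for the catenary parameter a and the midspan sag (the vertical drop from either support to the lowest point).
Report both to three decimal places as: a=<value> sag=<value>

a=40.118 sag=53.345

seed: a₀ = √(S³/(24(L−S))) = √(119.494³/(24·49.337)) = 37.960083
iter 1: u=1.573943  f(a)=+6.484e+00  f'(a)=-3.303e+00  a ← 37.960083 − (+6.484e+00/-3.303e+00) = 39.923208
iter 2: u=1.496548  f(a)=+5.370e-01  f'(a)=-2.777e+00  a ← 39.923208 − (+5.370e-01/-2.777e+00) = 40.116591
iter 3: u=1.489334  f(a)=+4.417e-03  f'(a)=-2.731e+00  a ← 40.116591 − (+4.417e-03/-2.731e+00) = 40.118208
iter 4: u=1.489274  f(a)=+3.043e-07  f'(a)=-2.731e+00  a ← 40.118208 − (+3.043e-07/-2.731e+00) = 40.118208
iter 5: u=1.489274  f(a)=+0.000e+00  f'(a)=-2.731e+00  a ← 40.118208 − (+0.000e+00/-2.731e+00) = 40.118208
converged: |Δa| < 1e-12 after 5 iterations
sag = a·(cosh(S/(2a)) − 1) = 40.118208·(cosh(1.489274) − 1) = 53.345406
T_max/T_min = cosh(S/(2a)) = 2.329706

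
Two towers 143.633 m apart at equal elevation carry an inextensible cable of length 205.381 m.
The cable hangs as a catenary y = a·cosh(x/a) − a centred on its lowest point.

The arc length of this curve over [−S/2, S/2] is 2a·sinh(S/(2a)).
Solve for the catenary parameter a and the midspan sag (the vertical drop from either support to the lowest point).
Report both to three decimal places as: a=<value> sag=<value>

a=47.355 sag=65.728

seed: a₀ = √(S³/(24(L−S))) = √(143.633³/(24·61.748)) = 44.716137
iter 1: u=1.606053  f(a)=+8.471e+00  f'(a)=-3.543e+00  a ← 44.716137 − (+8.471e+00/-3.543e+00) = 47.106956
iter 2: u=1.524541  f(a)=+7.268e-01  f'(a)=-2.959e+00  a ← 47.106956 − (+7.268e-01/-2.959e+00) = 47.352585
iter 3: u=1.516633  f(a)=+6.460e-03  f'(a)=-2.906e+00  a ← 47.352585 − (+6.460e-03/-2.906e+00) = 47.354808
iter 4: u=1.516562  f(a)=+5.203e-07  f'(a)=-2.906e+00  a ← 47.354808 − (+5.203e-07/-2.906e+00) = 47.354808
iter 5: u=1.516562  f(a)=-2.842e-14  f'(a)=-2.906e+00  a ← 47.354808 − (-2.842e-14/-2.906e+00) = 47.354808
converged: |Δa| < 1e-12 after 5 iterations
sag = a·(cosh(S/(2a)) − 1) = 47.354808·(cosh(1.516562) − 1) = 65.728421
T_max/T_min = cosh(S/(2a)) = 2.387999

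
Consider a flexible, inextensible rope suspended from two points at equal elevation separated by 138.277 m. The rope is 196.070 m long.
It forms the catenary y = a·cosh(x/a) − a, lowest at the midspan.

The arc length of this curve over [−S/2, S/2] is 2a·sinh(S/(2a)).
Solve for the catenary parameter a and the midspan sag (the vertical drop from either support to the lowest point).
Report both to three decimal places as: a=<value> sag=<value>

seed: a₀ = √(S³/(24(L−S))) = √(138.277³/(24·57.793)) = 43.659794
iter 1: u=1.583574  f(a)=+7.694e+00  f'(a)=-3.374e+00  a ← 43.659794 − (+7.694e+00/-3.374e+00) = 45.940570
iter 2: u=1.504955  f(a)=+6.441e-01  f'(a)=-2.830e+00  a ← 45.940570 − (+6.441e-01/-2.830e+00) = 46.168115
iter 3: u=1.497538  f(a)=+5.423e-03  f'(a)=-2.783e+00  a ← 46.168115 − (+5.423e-03/-2.783e+00) = 46.170064
iter 4: u=1.497475  f(a)=+3.917e-07  f'(a)=-2.783e+00  a ← 46.170064 − (+3.917e-07/-2.783e+00) = 46.170064
iter 5: u=1.497475  f(a)=+5.684e-14  f'(a)=-2.783e+00  a ← 46.170064 − (+5.684e-14/-2.783e+00) = 46.170064
converged: |Δa| < 1e-12 after 5 iterations
sag = a·(cosh(S/(2a)) − 1) = 46.170064·(cosh(1.497475) − 1) = 62.192919
T_max/T_min = cosh(S/(2a)) = 2.347040

a=46.170 sag=62.193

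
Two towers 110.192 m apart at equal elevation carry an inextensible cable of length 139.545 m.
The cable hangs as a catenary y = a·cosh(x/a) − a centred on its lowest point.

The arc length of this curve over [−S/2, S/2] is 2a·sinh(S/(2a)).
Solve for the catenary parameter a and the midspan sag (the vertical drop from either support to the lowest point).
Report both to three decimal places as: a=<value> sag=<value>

a=45.225 sag=37.922

seed: a₀ = √(S³/(24(L−S))) = √(110.192³/(24·29.353)) = 43.580603
iter 1: u=1.264232  f(a)=+2.437e+00  f'(a)=-1.575e+00  a ← 43.580603 − (+2.437e+00/-1.575e+00) = 45.127875
iter 2: u=1.220886  f(a)=+1.358e-01  f'(a)=-1.404e+00  a ← 45.127875 − (+1.358e-01/-1.404e+00) = 45.224602
iter 3: u=1.218275  f(a)=+4.767e-04  f'(a)=-1.394e+00  a ← 45.224602 − (+4.767e-04/-1.394e+00) = 45.224944
iter 4: u=1.218266  f(a)=+5.921e-09  f'(a)=-1.394e+00  a ← 45.224944 − (+5.921e-09/-1.394e+00) = 45.224944
iter 5: u=1.218266  f(a)=-2.842e-14  f'(a)=-1.394e+00  a ← 45.224944 − (-2.842e-14/-1.394e+00) = 45.224944
converged: |Δa| < 1e-12 after 5 iterations
sag = a·(cosh(S/(2a)) − 1) = 45.224944·(cosh(1.218266) − 1) = 37.922499
T_max/T_min = cosh(S/(2a)) = 1.838531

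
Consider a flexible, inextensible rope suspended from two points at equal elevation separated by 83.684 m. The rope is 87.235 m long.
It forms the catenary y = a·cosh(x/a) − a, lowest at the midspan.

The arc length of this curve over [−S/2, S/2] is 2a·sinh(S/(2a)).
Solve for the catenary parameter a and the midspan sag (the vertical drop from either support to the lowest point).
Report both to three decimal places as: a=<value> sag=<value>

seed: a₀ = √(S³/(24(L−S))) = √(83.684³/(24·3.551)) = 82.924467
iter 1: u=0.504580  f(a)=+4.548e-02  f'(a)=-8.784e-02  a ← 82.924467 − (+4.548e-02/-8.784e-02) = 83.442192
iter 2: u=0.501449  f(a)=+4.294e-04  f'(a)=-8.619e-02  a ← 83.442192 − (+4.294e-04/-8.619e-02) = 83.447174
iter 3: u=0.501419  f(a)=+3.910e-08  f'(a)=-8.618e-02  a ← 83.447174 − (+3.910e-08/-8.618e-02) = 83.447175
iter 4: u=0.501419  f(a)=+0.000e+00  f'(a)=-8.618e-02  a ← 83.447175 − (+0.000e+00/-8.618e-02) = 83.447175
converged: |Δa| < 1e-12 after 4 iterations
sag = a·(cosh(S/(2a)) − 1) = 83.447175·(cosh(0.501419) − 1) = 10.711825
T_max/T_min = cosh(S/(2a)) = 1.128367

a=83.447 sag=10.712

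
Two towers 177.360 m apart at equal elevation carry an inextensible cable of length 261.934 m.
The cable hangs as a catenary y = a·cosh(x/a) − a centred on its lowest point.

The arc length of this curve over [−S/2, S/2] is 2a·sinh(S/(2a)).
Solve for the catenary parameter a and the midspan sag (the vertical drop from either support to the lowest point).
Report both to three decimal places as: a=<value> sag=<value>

seed: a₀ = √(S³/(24(L−S))) = √(177.360³/(24·84.574)) = 52.427538
iter 1: u=1.691477  f(a)=+1.296e+01  f'(a)=-4.249e+00  a ← 52.427538 − (+1.296e+01/-4.249e+00) = 55.476929
iter 2: u=1.598502  f(a)=+1.216e+00  f'(a)=-3.485e+00  a ← 55.476929 − (+1.216e+00/-3.485e+00) = 55.825936
iter 3: u=1.588509  f(a)=+1.317e-02  f'(a)=-3.410e+00  a ← 55.825936 − (+1.317e-02/-3.410e+00) = 55.829799
iter 4: u=1.588399  f(a)=+1.583e-06  f'(a)=-3.409e+00  a ← 55.829799 − (+1.583e-06/-3.409e+00) = 55.829799
iter 5: u=1.588399  f(a)=+0.000e+00  f'(a)=-3.409e+00  a ← 55.829799 − (+0.000e+00/-3.409e+00) = 55.829799
converged: |Δa| < 1e-12 after 5 iterations
sag = a·(cosh(S/(2a)) − 1) = 55.829799·(cosh(1.588399) − 1) = 86.540568
T_max/T_min = cosh(S/(2a)) = 2.550078

a=55.830 sag=86.541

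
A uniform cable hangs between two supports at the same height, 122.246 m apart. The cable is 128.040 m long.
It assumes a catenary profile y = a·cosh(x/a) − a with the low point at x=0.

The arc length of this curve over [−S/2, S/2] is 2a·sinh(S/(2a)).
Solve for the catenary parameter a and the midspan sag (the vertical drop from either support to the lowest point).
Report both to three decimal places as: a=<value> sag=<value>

seed: a₀ = √(S³/(24(L−S))) = √(122.246³/(24·5.794)) = 114.619133
iter 1: u=0.533270  f(a)=+8.294e-02  f'(a)=-1.040e-01  a ← 114.619133 − (+8.294e-02/-1.040e-01) = 115.416639
iter 2: u=0.529586  f(a)=+8.737e-04  f'(a)=-1.018e-01  a ← 115.416639 − (+8.737e-04/-1.018e-01) = 115.425219
iter 3: u=0.529546  f(a)=+9.922e-08  f'(a)=-1.018e-01  a ← 115.425219 − (+9.922e-08/-1.018e-01) = 115.425220
iter 4: u=0.529546  f(a)=+2.842e-14  f'(a)=-1.018e-01  a ← 115.425220 − (+2.842e-14/-1.018e-01) = 115.425220
converged: |Δa| < 1e-12 after 4 iterations
sag = a·(cosh(S/(2a)) − 1) = 115.425220·(cosh(0.529546) − 1) = 16.565468
T_max/T_min = cosh(S/(2a)) = 1.143517

a=115.425 sag=16.565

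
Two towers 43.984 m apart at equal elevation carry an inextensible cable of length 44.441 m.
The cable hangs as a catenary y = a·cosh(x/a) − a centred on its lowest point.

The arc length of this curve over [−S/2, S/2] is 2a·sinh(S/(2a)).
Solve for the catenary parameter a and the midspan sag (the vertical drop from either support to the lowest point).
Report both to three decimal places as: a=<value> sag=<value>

a=88.217 sag=2.755

seed: a₀ = √(S³/(24(L−S))) = √(43.984³/(24·0.457)) = 88.080214
iter 1: u=0.249681  f(a)=+1.427e-03  f'(a)=-1.044e-02  a ← 88.080214 − (+1.427e-03/-1.044e-02) = 88.216840
iter 2: u=0.249295  f(a)=+3.326e-06  f'(a)=-1.039e-02  a ← 88.216840 − (+3.326e-06/-1.039e-02) = 88.217160
iter 3: u=0.249294  f(a)=+1.818e-11  f'(a)=-1.039e-02  a ← 88.217160 − (+1.818e-11/-1.039e-02) = 88.217160
iter 4: u=0.249294  f(a)=+0.000e+00  f'(a)=-1.039e-02  a ← 88.217160 − (+0.000e+00/-1.039e-02) = 88.217160
converged: |Δa| < 1e-12 after 4 iterations
sag = a·(cosh(S/(2a)) − 1) = 88.217160·(cosh(0.249294) − 1) = 2.755462
T_max/T_min = cosh(S/(2a)) = 1.031235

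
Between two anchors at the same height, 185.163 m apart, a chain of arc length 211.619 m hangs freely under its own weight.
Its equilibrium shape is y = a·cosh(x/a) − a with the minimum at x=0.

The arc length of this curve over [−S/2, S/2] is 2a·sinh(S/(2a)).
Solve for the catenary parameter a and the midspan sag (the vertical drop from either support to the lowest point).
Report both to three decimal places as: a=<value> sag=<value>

a=102.068 sag=44.948

seed: a₀ = √(S³/(24(L−S))) = √(185.163³/(24·26.456)) = 99.991619
iter 1: u=0.925893  f(a)=+1.157e+00  f'(a)=-5.759e-01  a ← 99.991619 − (+1.157e+00/-5.759e-01) = 102.001258
iter 2: u=0.907651  f(a)=+3.581e-02  f'(a)=-5.408e-01  a ← 102.001258 − (+3.581e-02/-5.408e-01) = 102.067483
iter 3: u=0.907062  f(a)=+3.672e-05  f'(a)=-5.397e-01  a ← 102.067483 − (+3.672e-05/-5.397e-01) = 102.067551
iter 4: u=0.907061  f(a)=+3.868e-11  f'(a)=-5.397e-01  a ← 102.067551 − (+3.868e-11/-5.397e-01) = 102.067551
converged: |Δa| < 1e-12 after 4 iterations
sag = a·(cosh(S/(2a)) − 1) = 102.067551·(cosh(0.907061) − 1) = 44.947534
T_max/T_min = cosh(S/(2a)) = 1.440370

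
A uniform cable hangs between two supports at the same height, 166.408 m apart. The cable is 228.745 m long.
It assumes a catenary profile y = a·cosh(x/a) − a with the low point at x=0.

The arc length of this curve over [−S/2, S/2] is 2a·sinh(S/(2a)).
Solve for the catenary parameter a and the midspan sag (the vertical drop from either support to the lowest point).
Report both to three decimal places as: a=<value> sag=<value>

seed: a₀ = √(S³/(24(L−S))) = √(166.408³/(24·62.337)) = 55.498690
iter 1: u=1.499207  f(a)=+7.392e+00  f'(a)=-2.794e+00  a ← 55.498690 − (+7.392e+00/-2.794e+00) = 58.144854
iter 2: u=1.430978  f(a)=+5.616e-01  f'(a)=-2.384e+00  a ← 58.144854 − (+5.616e-01/-2.384e+00) = 58.380430
iter 3: u=1.425204  f(a)=+3.830e-03  f'(a)=-2.351e+00  a ← 58.380430 − (+3.830e-03/-2.351e+00) = 58.382059
iter 4: u=1.425164  f(a)=+1.808e-07  f'(a)=-2.351e+00  a ← 58.382059 − (+1.808e-07/-2.351e+00) = 58.382059
iter 5: u=1.425164  f(a)=+2.842e-14  f'(a)=-2.351e+00  a ← 58.382059 − (+2.842e-14/-2.351e+00) = 58.382059
converged: |Δa| < 1e-12 after 5 iterations
sag = a·(cosh(S/(2a)) − 1) = 58.382059·(cosh(1.425164) − 1) = 70.029520
T_max/T_min = cosh(S/(2a)) = 2.199504

a=58.382 sag=70.030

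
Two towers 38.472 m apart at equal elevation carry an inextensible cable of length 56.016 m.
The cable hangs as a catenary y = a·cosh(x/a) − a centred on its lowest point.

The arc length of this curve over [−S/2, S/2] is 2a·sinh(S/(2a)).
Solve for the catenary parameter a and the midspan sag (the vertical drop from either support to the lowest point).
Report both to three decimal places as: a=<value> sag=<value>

a=12.354 sag=18.258

seed: a₀ = √(S³/(24(L−S))) = √(38.472³/(24·17.544)) = 11.629130
iter 1: u=1.654122  f(a)=+2.563e+00  f'(a)=-3.928e+00  a ← 11.629130 − (+2.563e+00/-3.928e+00) = 12.281567
iter 2: u=1.566250  f(a)=+2.315e-01  f'(a)=-3.247e+00  a ← 12.281567 − (+2.315e-01/-3.247e+00) = 12.352844
iter 3: u=1.557212  f(a)=+2.303e-03  f'(a)=-3.183e+00  a ← 12.352844 − (+2.303e-03/-3.183e+00) = 12.353567
iter 4: u=1.557121  f(a)=+2.329e-07  f'(a)=-3.183e+00  a ← 12.353567 − (+2.329e-07/-3.183e+00) = 12.353567
iter 5: u=1.557121  f(a)=-7.105e-15  f'(a)=-3.183e+00  a ← 12.353567 − (-7.105e-15/-3.183e+00) = 12.353567
converged: |Δa| < 1e-12 after 5 iterations
sag = a·(cosh(S/(2a)) − 1) = 12.353567·(cosh(1.557121) − 1) = 18.257847
T_max/T_min = cosh(S/(2a)) = 2.477941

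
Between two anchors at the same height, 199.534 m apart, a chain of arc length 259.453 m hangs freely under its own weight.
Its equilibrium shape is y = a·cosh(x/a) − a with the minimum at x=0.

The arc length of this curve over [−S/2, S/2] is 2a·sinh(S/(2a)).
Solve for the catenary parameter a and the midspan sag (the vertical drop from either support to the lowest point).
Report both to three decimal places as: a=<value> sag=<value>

seed: a₀ = √(S³/(24(L−S))) = √(199.534³/(24·59.919)) = 74.325436
iter 1: u=1.342300  f(a)=+5.635e+00  f'(a)=-1.922e+00  a ← 74.325436 − (+5.635e+00/-1.922e+00) = 77.257249
iter 2: u=1.291361  f(a)=+3.506e-01  f'(a)=-1.690e+00  a ← 77.257249 − (+3.506e-01/-1.690e+00) = 77.464731
iter 3: u=1.287902  f(a)=+1.556e-03  f'(a)=-1.675e+00  a ← 77.464731 − (+1.556e-03/-1.675e+00) = 77.465661
iter 4: u=1.287887  f(a)=+3.096e-08  f'(a)=-1.675e+00  a ← 77.465661 − (+3.096e-08/-1.675e+00) = 77.465661
iter 5: u=1.287887  f(a)=+0.000e+00  f'(a)=-1.675e+00  a ← 77.465661 − (+0.000e+00/-1.675e+00) = 77.465661
converged: |Δa| < 1e-12 after 5 iterations
sag = a·(cosh(S/(2a)) − 1) = 77.465661·(cosh(1.287887) − 1) = 73.629983
T_max/T_min = cosh(S/(2a)) = 1.950485

a=77.466 sag=73.630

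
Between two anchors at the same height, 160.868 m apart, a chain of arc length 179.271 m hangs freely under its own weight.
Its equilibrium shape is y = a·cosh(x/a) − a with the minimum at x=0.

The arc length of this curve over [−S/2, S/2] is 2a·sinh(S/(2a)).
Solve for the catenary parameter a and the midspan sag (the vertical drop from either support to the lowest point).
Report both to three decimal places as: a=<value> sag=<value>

a=98.709 sag=34.625

seed: a₀ = √(S³/(24(L−S))) = √(160.868³/(24·18.403)) = 97.085542
iter 1: u=0.828486  f(a)=+6.420e-01  f'(a)=-4.058e-01  a ← 97.085542 − (+6.420e-01/-4.058e-01) = 98.667697
iter 2: u=0.815201  f(a)=+1.603e-02  f'(a)=-3.857e-01  a ← 98.667697 − (+1.603e-02/-3.857e-01) = 98.709254
iter 3: u=0.814858  f(a)=+1.056e-05  f'(a)=-3.852e-01  a ← 98.709254 − (+1.056e-05/-3.852e-01) = 98.709281
iter 4: u=0.814858  f(a)=+4.604e-12  f'(a)=-3.852e-01  a ← 98.709281 − (+4.604e-12/-3.852e-01) = 98.709281
converged: |Δa| < 1e-12 after 4 iterations
sag = a·(cosh(S/(2a)) − 1) = 98.709281·(cosh(0.814858) − 1) = 34.625054
T_max/T_min = cosh(S/(2a)) = 1.350778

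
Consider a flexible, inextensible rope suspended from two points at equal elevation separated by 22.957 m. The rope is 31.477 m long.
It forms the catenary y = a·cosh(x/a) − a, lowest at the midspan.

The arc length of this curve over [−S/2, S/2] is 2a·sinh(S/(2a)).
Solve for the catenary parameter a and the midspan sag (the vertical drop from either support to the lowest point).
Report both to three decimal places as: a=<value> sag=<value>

a=8.088 sag=9.607

seed: a₀ = √(S³/(24(L−S))) = √(22.957³/(24·8.520)) = 7.692142
iter 1: u=1.492237  f(a)=+1.000e+00  f'(a)=-2.749e+00  a ← 7.692142 − (+1.000e+00/-2.749e+00) = 8.056031
iter 2: u=1.424833  f(a)=+7.538e-02  f'(a)=-2.349e+00  a ← 8.056031 − (+7.538e-02/-2.349e+00) = 8.088114
iter 3: u=1.419181  f(a)=+5.049e-04  f'(a)=-2.318e+00  a ← 8.088114 − (+5.049e-04/-2.318e+00) = 8.088332
iter 4: u=1.419143  f(a)=+2.299e-08  f'(a)=-2.318e+00  a ← 8.088332 − (+2.299e-08/-2.318e+00) = 8.088332
iter 5: u=1.419143  f(a)=+0.000e+00  f'(a)=-2.318e+00  a ← 8.088332 − (+0.000e+00/-2.318e+00) = 8.088332
converged: |Δa| < 1e-12 after 5 iterations
sag = a·(cosh(S/(2a)) − 1) = 8.088332·(cosh(1.419143) − 1) = 9.606907
T_max/T_min = cosh(S/(2a)) = 2.187749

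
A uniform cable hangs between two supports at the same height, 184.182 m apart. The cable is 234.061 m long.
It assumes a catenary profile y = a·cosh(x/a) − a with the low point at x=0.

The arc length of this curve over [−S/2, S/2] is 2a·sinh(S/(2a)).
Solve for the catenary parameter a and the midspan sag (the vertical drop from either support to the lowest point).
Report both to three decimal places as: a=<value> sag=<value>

seed: a₀ = √(S³/(24(L−S))) = √(184.182³/(24·49.879)) = 72.244749
iter 1: u=1.274709  f(a)=+4.213e+00  f'(a)=-1.619e+00  a ← 72.244749 − (+4.213e+00/-1.619e+00) = 74.847420
iter 2: u=1.230383  f(a)=+2.384e-01  f'(a)=-1.440e+00  a ← 74.847420 − (+2.384e-01/-1.440e+00) = 75.012925
iter 3: u=1.227668  f(a)=+8.643e-04  f'(a)=-1.430e+00  a ← 75.012925 − (+8.643e-04/-1.430e+00) = 75.013529
iter 4: u=1.227659  f(a)=+1.146e-08  f'(a)=-1.430e+00  a ← 75.013529 − (+1.146e-08/-1.430e+00) = 75.013529
iter 5: u=1.227659  f(a)=+8.527e-14  f'(a)=-1.430e+00  a ← 75.013529 − (+8.527e-14/-1.430e+00) = 75.013529
converged: |Δa| < 1e-12 after 5 iterations
sag = a·(cosh(S/(2a)) − 1) = 75.013529·(cosh(1.227659) − 1) = 63.994267
T_max/T_min = cosh(S/(2a)) = 1.853103

a=75.014 sag=63.994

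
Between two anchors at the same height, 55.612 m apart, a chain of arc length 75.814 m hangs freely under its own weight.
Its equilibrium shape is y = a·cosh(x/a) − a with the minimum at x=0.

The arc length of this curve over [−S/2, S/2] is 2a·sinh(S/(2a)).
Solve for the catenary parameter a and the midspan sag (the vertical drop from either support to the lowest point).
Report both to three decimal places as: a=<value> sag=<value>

a=19.785 sag=22.974

seed: a₀ = √(S³/(24(L−S))) = √(55.612³/(24·20.202)) = 18.834321
iter 1: u=1.476347  f(a)=+2.319e+00  f'(a)=-2.651e+00  a ← 18.834321 − (+2.319e+00/-2.651e+00) = 19.709330
iter 2: u=1.410804  f(a)=+1.714e-01  f'(a)=-2.272e+00  a ← 19.709330 − (+1.714e-01/-2.272e+00) = 19.784779
iter 3: u=1.405424  f(a)=+1.102e-03  f'(a)=-2.243e+00  a ← 19.784779 − (+1.102e-03/-2.243e+00) = 19.785271
iter 4: u=1.405389  f(a)=+4.615e-08  f'(a)=-2.243e+00  a ← 19.785271 − (+4.615e-08/-2.243e+00) = 19.785271
iter 5: u=1.405389  f(a)=+0.000e+00  f'(a)=-2.243e+00  a ← 19.785271 − (+0.000e+00/-2.243e+00) = 19.785271
converged: |Δa| < 1e-12 after 5 iterations
sag = a·(cosh(S/(2a)) − 1) = 19.785271·(cosh(1.405389) − 1) = 22.974495
T_max/T_min = cosh(S/(2a)) = 2.161192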